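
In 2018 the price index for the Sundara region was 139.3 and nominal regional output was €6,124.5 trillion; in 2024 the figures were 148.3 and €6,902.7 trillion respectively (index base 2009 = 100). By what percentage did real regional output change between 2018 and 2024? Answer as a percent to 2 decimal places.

5.87%

Deflate each year: 2018 → 6124.5/1.393 = 4396.63; 2024 → 6902.7/1.483 = 4654.55.
So real regional output changed by 4654.55/4396.63 − 1 = 0.0587, i.e. 5.87%.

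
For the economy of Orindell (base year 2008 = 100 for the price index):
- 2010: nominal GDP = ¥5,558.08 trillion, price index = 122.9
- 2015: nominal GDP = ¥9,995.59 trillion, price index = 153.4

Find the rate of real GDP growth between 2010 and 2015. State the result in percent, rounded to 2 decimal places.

44.08%

Real GDP 2010 = 5558.08 / 1.229 = 4522.44.
Real GDP 2015 = 9995.59 / 1.534 = 6516.03.
Real growth = 6516.03 / 4522.44 − 1 = 0.4408.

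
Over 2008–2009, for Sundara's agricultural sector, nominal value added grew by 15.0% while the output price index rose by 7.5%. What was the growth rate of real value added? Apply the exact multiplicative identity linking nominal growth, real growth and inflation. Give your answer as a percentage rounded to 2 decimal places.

(1 + g_nom) = (1 + g_real)(1 + π), so g_real = 1.1500 / 1.0750 − 1 = 0.06977.

6.98%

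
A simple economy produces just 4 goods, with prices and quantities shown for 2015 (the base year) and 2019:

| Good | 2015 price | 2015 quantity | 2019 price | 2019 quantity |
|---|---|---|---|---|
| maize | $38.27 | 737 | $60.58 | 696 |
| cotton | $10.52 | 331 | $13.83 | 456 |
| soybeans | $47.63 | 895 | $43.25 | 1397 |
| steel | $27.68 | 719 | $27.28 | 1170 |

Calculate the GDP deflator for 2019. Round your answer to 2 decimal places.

Nominal GDP 2019 = 60.58·696 + 13.83·456 + 43.25·1397 + 27.28·1170 = 140808.01.
Real GDP 2019 (at 2015 prices) = 38.27·696 + 10.52·456 + 47.63·1397 + 27.68·1170 = 130357.75.
Deflator = Nominal/Real × 100 = 140808.01/130357.75 × 100 = 108.017.

108.02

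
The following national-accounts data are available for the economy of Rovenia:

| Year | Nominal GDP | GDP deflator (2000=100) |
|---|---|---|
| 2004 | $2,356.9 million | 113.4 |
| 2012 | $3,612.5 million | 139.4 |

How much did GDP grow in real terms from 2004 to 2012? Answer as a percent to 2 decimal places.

24.69%

Deflate each year: 2004 → 2356.9/1.134 = 2078.40; 2012 → 3612.5/1.394 = 2591.46.
So real GDP changed by 2591.46/2078.40 − 1 = 0.2469, i.e. 24.69%.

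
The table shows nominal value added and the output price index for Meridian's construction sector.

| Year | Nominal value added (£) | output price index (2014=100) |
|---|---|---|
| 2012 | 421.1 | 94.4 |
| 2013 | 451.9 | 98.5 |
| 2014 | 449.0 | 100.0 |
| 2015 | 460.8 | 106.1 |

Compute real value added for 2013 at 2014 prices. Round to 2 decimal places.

Real value added 2013 = 451.9 / 0.985 = 458.78.

£458.78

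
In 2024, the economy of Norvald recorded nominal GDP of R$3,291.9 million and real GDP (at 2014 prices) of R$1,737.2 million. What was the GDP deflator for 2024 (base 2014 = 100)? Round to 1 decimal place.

GDP deflator = (Nominal / Real) × 100 = 3291.9 / 1737.2 × 100 = 189.49.

189.5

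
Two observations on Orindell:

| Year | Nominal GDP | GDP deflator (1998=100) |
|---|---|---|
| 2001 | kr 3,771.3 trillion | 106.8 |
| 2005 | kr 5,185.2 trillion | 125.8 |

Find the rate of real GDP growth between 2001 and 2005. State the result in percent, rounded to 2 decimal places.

Deflate each year: 2001 → 3771.3/1.068 = 3531.18; 2005 → 5185.2/1.258 = 4121.78.
So real GDP changed by 4121.78/3531.18 − 1 = 0.1673, i.e. 16.73%.

16.73%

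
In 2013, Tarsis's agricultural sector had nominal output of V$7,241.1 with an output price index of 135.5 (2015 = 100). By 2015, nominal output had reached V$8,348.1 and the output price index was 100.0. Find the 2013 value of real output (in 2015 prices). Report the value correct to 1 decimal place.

V$5,344.0

Real output = Nominal / (output price index/100) = 7241.1 / 1.355 = 5343.99.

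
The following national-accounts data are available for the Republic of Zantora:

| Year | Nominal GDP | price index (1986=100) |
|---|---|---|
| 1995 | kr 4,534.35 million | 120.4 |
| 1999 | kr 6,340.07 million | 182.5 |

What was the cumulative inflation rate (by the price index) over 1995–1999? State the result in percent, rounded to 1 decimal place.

51.6%

Price-level change = 182.5 / 120.4 − 1 = 0.5158.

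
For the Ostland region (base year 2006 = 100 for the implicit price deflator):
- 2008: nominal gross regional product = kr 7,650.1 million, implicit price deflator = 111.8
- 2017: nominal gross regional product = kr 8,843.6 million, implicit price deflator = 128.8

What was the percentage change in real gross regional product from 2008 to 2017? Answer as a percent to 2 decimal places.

0.34%

Real gross regional product 2008 = 7650.1 / 1.118 = 6842.67.
Real gross regional product 2017 = 8843.6 / 1.288 = 6866.15.
Real growth = 6866.15 / 6842.67 − 1 = 0.0034.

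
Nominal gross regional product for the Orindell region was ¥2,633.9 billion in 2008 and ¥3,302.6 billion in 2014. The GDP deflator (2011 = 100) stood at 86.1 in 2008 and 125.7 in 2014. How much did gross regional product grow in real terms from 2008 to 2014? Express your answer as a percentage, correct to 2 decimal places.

Deflate each year: 2008 → 2633.9/0.861 = 3059.12; 2014 → 3302.6/1.257 = 2627.37.
So real gross regional product changed by 2627.37/3059.12 − 1 = -0.1411, i.e. -14.11%.

-14.11%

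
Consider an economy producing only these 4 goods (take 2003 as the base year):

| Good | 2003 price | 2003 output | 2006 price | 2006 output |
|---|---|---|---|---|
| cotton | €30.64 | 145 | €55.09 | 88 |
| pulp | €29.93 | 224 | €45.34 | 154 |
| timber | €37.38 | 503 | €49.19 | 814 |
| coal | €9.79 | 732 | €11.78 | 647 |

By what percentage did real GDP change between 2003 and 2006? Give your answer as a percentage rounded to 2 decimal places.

Real GDP 2003 = Nominal GDP 2003 = 30.64·145 + 29.93·224 + 37.38·503 + 9.79·732 = 37115.54.
Real GDP 2006 (at 2003 prices) = 30.64·88 + 29.93·154 + 37.38·814 + 9.79·647 = 44066.99.
Real growth = 44066.99/37115.54 − 1 = 0.1873.

18.73%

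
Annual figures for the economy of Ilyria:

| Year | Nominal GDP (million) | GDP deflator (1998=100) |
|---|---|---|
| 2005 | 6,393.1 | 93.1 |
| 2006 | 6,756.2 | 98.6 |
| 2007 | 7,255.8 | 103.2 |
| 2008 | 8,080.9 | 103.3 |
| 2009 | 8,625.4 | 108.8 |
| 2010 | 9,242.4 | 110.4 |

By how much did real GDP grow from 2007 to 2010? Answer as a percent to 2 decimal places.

19.07%

Real GDP 2007 = 7255.8/1.032 = 7030.81.
Real GDP 2010 = 9242.4/1.104 = 8371.74.
Change = 8371.74/7030.81 − 1 = 0.1907.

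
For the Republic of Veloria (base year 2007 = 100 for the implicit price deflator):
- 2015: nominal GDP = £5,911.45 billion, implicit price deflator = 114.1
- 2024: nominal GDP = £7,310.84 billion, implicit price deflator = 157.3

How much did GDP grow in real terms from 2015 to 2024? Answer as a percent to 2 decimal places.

-10.29%

Real GDP 2015 = 5911.45 / 1.141 = 5180.94.
Real GDP 2024 = 7310.84 / 1.573 = 4647.71.
Real growth = 4647.71 / 5180.94 − 1 = -0.1029.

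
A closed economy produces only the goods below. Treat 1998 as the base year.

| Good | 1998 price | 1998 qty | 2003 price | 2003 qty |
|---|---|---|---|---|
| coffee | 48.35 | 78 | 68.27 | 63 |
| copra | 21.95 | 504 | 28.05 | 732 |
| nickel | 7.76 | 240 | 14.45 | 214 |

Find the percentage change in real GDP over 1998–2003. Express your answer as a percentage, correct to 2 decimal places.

Real GDP 1998 = Nominal GDP 1998 = 48.35·78 + 21.95·504 + 7.76·240 = 16696.50.
Real GDP 2003 (at 1998 prices) = 48.35·63 + 21.95·732 + 7.76·214 = 20774.09.
Real growth = 20774.09/16696.50 − 1 = 0.2442.

24.42%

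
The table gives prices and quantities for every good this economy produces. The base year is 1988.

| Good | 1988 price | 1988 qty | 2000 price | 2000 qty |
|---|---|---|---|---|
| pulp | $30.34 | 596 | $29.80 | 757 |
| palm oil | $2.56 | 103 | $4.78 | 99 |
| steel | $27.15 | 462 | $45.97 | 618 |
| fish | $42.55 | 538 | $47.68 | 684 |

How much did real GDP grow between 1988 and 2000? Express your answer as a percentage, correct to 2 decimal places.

28.49%

Real GDP 1988 = Nominal GDP 1988 = 30.34·596 + 2.56·103 + 27.15·462 + 42.55·538 = 53781.52.
Real GDP 2000 (at 1988 prices) = 30.34·757 + 2.56·99 + 27.15·618 + 42.55·684 = 69103.72.
Real growth = 69103.72/53781.52 − 1 = 0.2849.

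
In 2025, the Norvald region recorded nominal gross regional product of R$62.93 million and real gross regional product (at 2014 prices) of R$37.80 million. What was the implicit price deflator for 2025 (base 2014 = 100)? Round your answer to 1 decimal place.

implicit price deflator = (Nominal / Real) × 100 = 62.93 / 37.80 × 100 = 166.48.

166.5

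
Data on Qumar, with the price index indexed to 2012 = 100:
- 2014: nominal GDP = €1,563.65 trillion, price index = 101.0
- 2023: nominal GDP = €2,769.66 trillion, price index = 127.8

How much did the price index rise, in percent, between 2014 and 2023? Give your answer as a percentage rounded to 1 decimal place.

26.5%

Price-level change = 127.8 / 101.0 − 1 = 0.2653.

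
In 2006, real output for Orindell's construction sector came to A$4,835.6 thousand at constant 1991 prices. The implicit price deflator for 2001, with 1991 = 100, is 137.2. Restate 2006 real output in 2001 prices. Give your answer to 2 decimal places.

Real output in 2001 prices = Real output in 1991 prices × (P_2001/P_1991) = 4835.6 × 1.372 = 6634.44.

A$6,634.44 thousand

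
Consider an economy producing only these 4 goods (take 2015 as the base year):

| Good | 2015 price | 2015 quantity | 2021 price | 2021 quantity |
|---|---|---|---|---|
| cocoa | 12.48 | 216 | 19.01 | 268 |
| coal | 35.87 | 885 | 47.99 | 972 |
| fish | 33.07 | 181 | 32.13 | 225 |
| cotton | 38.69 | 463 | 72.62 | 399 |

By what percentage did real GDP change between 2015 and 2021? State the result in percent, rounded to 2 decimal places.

4.71%

Real GDP 2015 = Nominal GDP 2015 = 12.48·216 + 35.87·885 + 33.07·181 + 38.69·463 = 58339.77.
Real GDP 2021 (at 2015 prices) = 12.48·268 + 35.87·972 + 33.07·225 + 38.69·399 = 61088.34.
Real growth = 61088.34/58339.77 − 1 = 0.0471.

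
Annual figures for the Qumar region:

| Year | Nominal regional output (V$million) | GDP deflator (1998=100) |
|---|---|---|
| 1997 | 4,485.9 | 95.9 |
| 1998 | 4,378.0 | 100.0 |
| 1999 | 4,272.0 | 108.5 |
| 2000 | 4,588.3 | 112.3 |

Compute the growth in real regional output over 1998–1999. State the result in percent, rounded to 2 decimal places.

-10.07%

Real regional output 1998 = 4378.0/1.000 = 4378.00.
Real regional output 1999 = 4272.0/1.085 = 3937.33.
Change = 3937.33/4378.00 − 1 = -0.1007.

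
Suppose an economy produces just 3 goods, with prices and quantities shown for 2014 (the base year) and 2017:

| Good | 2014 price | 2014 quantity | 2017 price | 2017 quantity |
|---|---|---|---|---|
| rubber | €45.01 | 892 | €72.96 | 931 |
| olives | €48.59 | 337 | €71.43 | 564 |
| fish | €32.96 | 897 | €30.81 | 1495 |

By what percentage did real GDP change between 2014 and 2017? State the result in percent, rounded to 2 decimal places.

Real GDP 2014 = Nominal GDP 2014 = 45.01·892 + 48.59·337 + 32.96·897 = 86088.87.
Real GDP 2017 (at 2014 prices) = 45.01·931 + 48.59·564 + 32.96·1495 = 118584.27.
Real growth = 118584.27/86088.87 − 1 = 0.3775.

37.75%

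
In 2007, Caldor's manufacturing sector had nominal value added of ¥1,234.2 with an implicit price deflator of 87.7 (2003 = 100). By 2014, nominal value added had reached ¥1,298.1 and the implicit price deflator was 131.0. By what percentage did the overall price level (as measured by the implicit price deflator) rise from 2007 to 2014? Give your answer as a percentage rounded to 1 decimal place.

Price-level change = 131.0 / 87.7 − 1 = 0.4937.

49.4%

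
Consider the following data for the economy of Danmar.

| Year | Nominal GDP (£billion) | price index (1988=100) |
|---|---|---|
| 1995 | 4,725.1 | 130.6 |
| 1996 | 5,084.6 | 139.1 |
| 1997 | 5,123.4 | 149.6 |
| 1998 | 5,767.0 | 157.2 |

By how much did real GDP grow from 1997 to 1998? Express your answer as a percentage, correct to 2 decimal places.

7.12%

Real GDP 1997 = 5123.4/1.496 = 3424.73.
Real GDP 1998 = 5767.0/1.572 = 3668.58.
Change = 3668.58/3424.73 − 1 = 0.0712.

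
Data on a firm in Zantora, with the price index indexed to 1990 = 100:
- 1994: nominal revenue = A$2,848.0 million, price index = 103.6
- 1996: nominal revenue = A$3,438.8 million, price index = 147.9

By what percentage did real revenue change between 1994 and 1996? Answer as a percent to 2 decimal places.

Deflate each year: 1994 → 2848.0/1.036 = 2749.03; 1996 → 3438.8/1.479 = 2325.08.
So real revenue changed by 2325.08/2749.03 − 1 = -0.1542, i.e. -15.42%.

-15.42%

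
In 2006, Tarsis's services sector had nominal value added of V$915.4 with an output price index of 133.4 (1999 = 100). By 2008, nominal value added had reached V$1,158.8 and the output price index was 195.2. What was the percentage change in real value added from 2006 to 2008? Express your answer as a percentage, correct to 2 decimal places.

-13.49%

Deflate each year: 2006 → 915.4/1.334 = 686.21; 2008 → 1158.8/1.952 = 593.65.
So real value added changed by 593.65/686.21 − 1 = -0.1349, i.e. -13.49%.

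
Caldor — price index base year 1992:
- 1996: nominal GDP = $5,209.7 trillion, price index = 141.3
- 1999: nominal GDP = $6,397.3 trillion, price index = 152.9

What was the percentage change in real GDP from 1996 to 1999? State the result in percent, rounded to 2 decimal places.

Real GDP 1996 = 5209.7 / 1.413 = 3686.98.
Real GDP 1999 = 6397.3 / 1.529 = 4183.98.
Real growth = 4183.98 / 3686.98 − 1 = 0.1348.

13.48%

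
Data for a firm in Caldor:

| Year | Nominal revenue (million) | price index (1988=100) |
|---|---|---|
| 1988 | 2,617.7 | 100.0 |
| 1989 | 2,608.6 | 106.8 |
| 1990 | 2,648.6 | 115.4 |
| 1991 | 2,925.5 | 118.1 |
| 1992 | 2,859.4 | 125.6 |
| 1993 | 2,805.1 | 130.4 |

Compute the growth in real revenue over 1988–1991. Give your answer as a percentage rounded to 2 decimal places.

Real revenue 1988 = 2617.7/1.000 = 2617.70.
Real revenue 1991 = 2925.5/1.181 = 2477.14.
Change = 2477.14/2617.70 − 1 = -0.0537.

-5.37%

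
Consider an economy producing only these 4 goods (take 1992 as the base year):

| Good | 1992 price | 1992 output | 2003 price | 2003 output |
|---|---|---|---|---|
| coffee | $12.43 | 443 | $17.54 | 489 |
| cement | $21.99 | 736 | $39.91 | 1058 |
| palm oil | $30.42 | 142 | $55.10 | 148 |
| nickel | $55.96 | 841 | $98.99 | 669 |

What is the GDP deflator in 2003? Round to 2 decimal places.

175.61

Nominal GDP 2003 = 17.54·489 + 39.91·1058 + 55.10·148 + 98.99·669 = 125180.95.
Real GDP 2003 (at 1992 prices) = 12.43·489 + 21.99·1058 + 30.42·148 + 55.96·669 = 71283.09.
Deflator = Nominal/Real × 100 = 125180.95/71283.09 × 100 = 175.611.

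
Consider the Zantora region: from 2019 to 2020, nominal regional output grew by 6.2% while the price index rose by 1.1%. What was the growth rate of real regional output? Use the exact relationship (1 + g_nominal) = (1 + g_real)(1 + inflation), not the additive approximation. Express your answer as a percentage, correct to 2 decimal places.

(1 + g_nom) = (1 + g_real)(1 + π), so g_real = 1.0620 / 1.0110 − 1 = 0.05045.

5.04%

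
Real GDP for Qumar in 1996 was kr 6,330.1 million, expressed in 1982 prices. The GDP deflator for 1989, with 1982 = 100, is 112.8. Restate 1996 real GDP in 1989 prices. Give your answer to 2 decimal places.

kr 7,140.35 million

Real GDP in 1989 prices = Real GDP in 1982 prices × (P_1989/P_1982) = 6330.1 × 1.128 = 7140.35.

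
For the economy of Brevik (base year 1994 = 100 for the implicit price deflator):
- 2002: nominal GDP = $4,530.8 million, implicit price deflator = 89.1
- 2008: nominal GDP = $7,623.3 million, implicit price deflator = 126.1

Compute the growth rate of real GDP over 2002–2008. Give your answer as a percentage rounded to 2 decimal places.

Deflate each year: 2002 → 4530.8/0.891 = 5085.07; 2008 → 7623.3/1.261 = 6045.44.
So real GDP changed by 6045.44/5085.07 − 1 = 0.1889, i.e. 18.89%.

18.89%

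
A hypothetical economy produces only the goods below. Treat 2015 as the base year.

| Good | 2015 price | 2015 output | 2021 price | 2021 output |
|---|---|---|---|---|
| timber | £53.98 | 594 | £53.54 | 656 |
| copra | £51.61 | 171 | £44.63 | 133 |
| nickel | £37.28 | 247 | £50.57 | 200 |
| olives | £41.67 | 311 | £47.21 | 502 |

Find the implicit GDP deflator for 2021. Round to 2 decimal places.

105.98

Nominal GDP 2021 = 53.54·656 + 44.63·133 + 50.57·200 + 47.21·502 = 74871.45.
Real GDP 2021 (at 2015 prices) = 53.98·656 + 51.61·133 + 37.28·200 + 41.67·502 = 70649.35.
Deflator = Nominal/Real × 100 = 74871.45/70649.35 × 100 = 105.976.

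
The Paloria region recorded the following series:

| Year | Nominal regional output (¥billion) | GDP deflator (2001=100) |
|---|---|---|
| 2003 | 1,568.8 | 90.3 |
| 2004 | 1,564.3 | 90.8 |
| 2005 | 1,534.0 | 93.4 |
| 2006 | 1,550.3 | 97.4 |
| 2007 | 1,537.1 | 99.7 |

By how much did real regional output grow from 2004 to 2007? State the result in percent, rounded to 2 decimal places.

Real regional output 2004 = 1564.3/0.908 = 1722.80.
Real regional output 2007 = 1537.1/0.997 = 1541.73.
Change = 1541.73/1722.80 − 1 = -0.1051.

-10.51%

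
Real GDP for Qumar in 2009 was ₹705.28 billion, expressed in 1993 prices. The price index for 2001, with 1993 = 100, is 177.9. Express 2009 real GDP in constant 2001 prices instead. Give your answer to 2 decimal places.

₹1,254.69 billion

Real GDP in 2001 prices = Real GDP in 1993 prices × (P_2001/P_1993) = 705.28 × 1.779 = 1254.69.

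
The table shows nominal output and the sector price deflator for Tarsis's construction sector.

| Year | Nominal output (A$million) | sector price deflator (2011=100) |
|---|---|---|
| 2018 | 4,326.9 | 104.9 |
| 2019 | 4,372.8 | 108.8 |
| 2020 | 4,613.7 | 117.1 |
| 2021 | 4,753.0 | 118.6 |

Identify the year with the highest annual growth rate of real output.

2019: real = 4372.8/1.088 = 4019.12; growth vs 2018 (4124.79) = -2.56%.
2020: real = 4613.7/1.171 = 3939.97; growth vs 2019 (4019.12) = -1.97%.
2021: real = 4753.0/1.186 = 4007.59; growth vs 2020 (3939.97) = 1.72%.

2021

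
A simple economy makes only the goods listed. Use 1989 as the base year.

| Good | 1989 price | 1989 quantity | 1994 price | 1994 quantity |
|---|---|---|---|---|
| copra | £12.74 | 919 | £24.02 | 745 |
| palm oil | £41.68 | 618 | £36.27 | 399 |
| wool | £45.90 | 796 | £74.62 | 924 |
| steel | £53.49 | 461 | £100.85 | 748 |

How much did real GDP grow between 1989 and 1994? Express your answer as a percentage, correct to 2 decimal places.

10.02%

Real GDP 1989 = Nominal GDP 1989 = 12.74·919 + 41.68·618 + 45.90·796 + 53.49·461 = 98661.59.
Real GDP 1994 (at 1989 prices) = 12.74·745 + 41.68·399 + 45.90·924 + 53.49·748 = 108543.74.
Real growth = 108543.74/98661.59 − 1 = 0.1002.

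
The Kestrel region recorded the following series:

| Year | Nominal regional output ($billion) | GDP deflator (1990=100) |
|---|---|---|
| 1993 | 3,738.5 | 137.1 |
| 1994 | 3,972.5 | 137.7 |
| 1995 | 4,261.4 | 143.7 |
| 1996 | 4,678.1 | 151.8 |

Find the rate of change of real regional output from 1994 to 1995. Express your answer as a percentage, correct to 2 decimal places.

Real regional output 1994 = 3972.5/1.377 = 2884.89.
Real regional output 1995 = 4261.4/1.437 = 2965.48.
Change = 2965.48/2884.89 − 1 = 0.0279.

2.79%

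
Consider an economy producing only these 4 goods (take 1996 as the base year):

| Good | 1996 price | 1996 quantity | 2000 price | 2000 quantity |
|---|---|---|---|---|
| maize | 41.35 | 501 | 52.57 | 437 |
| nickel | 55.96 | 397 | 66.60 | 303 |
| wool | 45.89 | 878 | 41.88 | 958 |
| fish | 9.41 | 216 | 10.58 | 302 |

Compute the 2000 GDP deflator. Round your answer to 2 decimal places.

Nominal GDP 2000 = 52.57·437 + 66.60·303 + 41.88·958 + 10.58·302 = 86469.09.
Real GDP 2000 (at 1996 prices) = 41.35·437 + 55.96·303 + 45.89·958 + 9.41·302 = 81830.27.
Deflator = Nominal/Real × 100 = 86469.09/81830.27 × 100 = 105.669.

105.67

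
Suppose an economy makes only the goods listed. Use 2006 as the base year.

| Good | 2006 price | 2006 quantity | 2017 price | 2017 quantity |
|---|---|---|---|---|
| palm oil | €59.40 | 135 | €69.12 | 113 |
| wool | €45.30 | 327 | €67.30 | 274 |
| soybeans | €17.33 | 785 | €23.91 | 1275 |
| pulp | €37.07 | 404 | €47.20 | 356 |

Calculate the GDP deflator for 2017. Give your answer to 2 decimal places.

Nominal GDP 2017 = 69.12·113 + 67.30·274 + 23.91·1275 + 47.20·356 = 73539.21.
Real GDP 2017 (at 2006 prices) = 59.40·113 + 45.30·274 + 17.33·1275 + 37.07·356 = 54417.07.
Deflator = Nominal/Real × 100 = 73539.21/54417.07 × 100 = 135.140.

135.14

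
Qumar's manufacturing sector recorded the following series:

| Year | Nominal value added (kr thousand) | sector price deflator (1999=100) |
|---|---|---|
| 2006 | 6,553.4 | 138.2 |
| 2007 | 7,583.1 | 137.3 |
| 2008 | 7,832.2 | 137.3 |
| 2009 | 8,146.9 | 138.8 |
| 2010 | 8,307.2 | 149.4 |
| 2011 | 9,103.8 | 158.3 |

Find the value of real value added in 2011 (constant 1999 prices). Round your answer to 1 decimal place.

kr 5,751.0 thousand

Real value added 2011 = 9103.8 / 1.583 = 5750.98.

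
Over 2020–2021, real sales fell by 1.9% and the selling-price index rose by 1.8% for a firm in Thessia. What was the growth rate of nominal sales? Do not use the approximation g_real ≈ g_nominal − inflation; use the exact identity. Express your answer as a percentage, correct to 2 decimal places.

-0.13%

(1 + g_nom) = (1 + g_real)(1 + π) = 0.9810 × 1.0180 = 0.99866.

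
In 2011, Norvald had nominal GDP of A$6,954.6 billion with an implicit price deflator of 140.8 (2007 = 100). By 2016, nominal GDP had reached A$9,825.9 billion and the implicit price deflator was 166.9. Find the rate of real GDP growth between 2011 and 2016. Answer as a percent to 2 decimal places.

Real GDP 2011 = 6954.6 / 1.408 = 4939.35.
Real GDP 2016 = 9825.9 / 1.669 = 5887.30.
Real growth = 5887.30 / 4939.35 − 1 = 0.1919.

19.19%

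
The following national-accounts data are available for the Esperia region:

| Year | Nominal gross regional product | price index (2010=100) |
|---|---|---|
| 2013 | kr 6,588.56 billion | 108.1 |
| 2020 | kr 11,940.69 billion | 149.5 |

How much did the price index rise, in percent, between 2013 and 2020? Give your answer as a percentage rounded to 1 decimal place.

Price-level change = 149.5 / 108.1 − 1 = 0.3830.

38.3%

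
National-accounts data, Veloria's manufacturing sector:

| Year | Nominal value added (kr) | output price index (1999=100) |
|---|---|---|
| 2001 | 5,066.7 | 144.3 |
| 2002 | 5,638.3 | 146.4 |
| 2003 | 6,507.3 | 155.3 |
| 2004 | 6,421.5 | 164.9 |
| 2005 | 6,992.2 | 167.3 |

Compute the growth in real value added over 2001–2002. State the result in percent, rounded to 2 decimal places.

9.69%

Real value added 2001 = 5066.7/1.443 = 3511.23.
Real value added 2002 = 5638.3/1.464 = 3851.30.
Change = 3851.30/3511.23 − 1 = 0.0969.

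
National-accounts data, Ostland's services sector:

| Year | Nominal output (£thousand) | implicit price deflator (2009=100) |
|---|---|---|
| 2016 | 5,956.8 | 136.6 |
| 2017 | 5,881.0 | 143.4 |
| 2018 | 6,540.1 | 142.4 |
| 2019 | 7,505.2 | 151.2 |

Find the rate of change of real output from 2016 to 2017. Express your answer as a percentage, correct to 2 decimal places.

-5.95%

Real output 2016 = 5956.8/1.366 = 4360.76.
Real output 2017 = 5881.0/1.434 = 4101.12.
Change = 4101.12/4360.76 − 1 = -0.0595.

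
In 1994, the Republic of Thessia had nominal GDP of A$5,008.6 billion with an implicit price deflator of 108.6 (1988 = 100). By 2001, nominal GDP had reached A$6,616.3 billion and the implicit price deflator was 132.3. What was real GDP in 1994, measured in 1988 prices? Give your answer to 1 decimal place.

Real GDP = Nominal / (implicit price deflator/100) = 5008.6 / 1.086 = 4611.97.

A$4,612.0 billion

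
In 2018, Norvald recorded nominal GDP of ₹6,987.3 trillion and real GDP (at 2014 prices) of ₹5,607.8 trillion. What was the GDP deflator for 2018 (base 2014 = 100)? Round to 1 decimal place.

124.6

GDP deflator = (Nominal / Real) × 100 = 6987.3 / 5607.8 × 100 = 124.60.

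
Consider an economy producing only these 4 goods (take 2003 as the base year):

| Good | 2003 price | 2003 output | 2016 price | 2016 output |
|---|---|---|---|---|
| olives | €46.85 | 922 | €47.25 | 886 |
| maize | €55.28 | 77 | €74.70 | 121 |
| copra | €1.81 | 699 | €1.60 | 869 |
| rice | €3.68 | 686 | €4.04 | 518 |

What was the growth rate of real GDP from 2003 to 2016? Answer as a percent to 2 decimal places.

Real GDP 2003 = Nominal GDP 2003 = 46.85·922 + 55.28·77 + 1.81·699 + 3.68·686 = 51241.93.
Real GDP 2016 (at 2003 prices) = 46.85·886 + 55.28·121 + 1.81·869 + 3.68·518 = 51677.11.
Real growth = 51677.11/51241.93 − 1 = 0.0085.

0.85%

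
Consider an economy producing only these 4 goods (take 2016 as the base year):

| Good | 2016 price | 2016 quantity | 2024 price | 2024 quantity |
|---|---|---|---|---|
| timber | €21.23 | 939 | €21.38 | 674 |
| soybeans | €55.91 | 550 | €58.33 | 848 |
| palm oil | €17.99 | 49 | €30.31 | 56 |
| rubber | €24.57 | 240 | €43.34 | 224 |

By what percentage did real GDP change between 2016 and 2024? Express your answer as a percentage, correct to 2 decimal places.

18.74%

Real GDP 2016 = Nominal GDP 2016 = 21.23·939 + 55.91·550 + 17.99·49 + 24.57·240 = 57463.78.
Real GDP 2024 (at 2016 prices) = 21.23·674 + 55.91·848 + 17.99·56 + 24.57·224 = 68231.82.
Real growth = 68231.82/57463.78 − 1 = 0.1874.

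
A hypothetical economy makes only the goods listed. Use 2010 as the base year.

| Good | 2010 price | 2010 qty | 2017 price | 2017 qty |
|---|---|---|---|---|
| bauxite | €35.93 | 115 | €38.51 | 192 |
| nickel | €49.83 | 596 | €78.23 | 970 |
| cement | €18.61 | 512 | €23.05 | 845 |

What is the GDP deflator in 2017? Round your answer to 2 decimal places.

144.81

Nominal GDP 2017 = 38.51·192 + 78.23·970 + 23.05·845 = 102754.27.
Real GDP 2017 (at 2010 prices) = 35.93·192 + 49.83·970 + 18.61·845 = 70959.11.
Deflator = Nominal/Real × 100 = 102754.27/70959.11 × 100 = 144.808.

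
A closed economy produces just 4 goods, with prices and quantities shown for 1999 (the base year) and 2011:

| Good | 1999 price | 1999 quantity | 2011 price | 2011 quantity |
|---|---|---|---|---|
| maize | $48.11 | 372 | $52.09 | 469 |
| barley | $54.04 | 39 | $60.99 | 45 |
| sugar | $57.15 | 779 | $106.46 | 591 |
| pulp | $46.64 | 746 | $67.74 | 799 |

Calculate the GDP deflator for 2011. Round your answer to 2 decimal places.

Nominal GDP 2011 = 52.09·469 + 60.99·45 + 106.46·591 + 67.74·799 = 144216.88.
Real GDP 2011 (at 1999 prices) = 48.11·469 + 54.04·45 + 57.15·591 + 46.64·799 = 96036.40.
Deflator = Nominal/Real × 100 = 144216.88/96036.40 × 100 = 150.169.

150.17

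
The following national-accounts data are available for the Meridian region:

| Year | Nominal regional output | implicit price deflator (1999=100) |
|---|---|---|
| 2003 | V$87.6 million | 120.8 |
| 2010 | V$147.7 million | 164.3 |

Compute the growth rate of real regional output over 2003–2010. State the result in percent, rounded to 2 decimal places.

Real regional output 2003 = 87.6 / 1.208 = 72.52.
Real regional output 2010 = 147.7 / 1.643 = 89.90.
Real growth = 89.90 / 72.52 − 1 = 0.2397.

23.97%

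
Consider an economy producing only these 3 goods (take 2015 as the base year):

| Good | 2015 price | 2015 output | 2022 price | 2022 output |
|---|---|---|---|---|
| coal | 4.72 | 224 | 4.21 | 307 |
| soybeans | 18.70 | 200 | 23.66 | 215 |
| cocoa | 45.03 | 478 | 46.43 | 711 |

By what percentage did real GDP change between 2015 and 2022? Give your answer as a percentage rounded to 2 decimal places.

Real GDP 2015 = Nominal GDP 2015 = 4.72·224 + 18.70·200 + 45.03·478 = 26321.62.
Real GDP 2022 (at 2015 prices) = 4.72·307 + 18.70·215 + 45.03·711 = 37485.87.
Real growth = 37485.87/26321.62 − 1 = 0.4241.

42.41%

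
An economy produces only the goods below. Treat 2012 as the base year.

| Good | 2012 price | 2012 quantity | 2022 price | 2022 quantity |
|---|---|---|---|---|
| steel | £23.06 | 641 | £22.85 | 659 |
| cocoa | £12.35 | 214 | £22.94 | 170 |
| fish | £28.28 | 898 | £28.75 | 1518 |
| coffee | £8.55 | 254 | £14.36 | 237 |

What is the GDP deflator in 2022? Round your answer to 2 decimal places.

Nominal GDP 2022 = 22.85·659 + 22.94·170 + 28.75·1518 + 14.36·237 = 66003.77.
Real GDP 2022 (at 2012 prices) = 23.06·659 + 12.35·170 + 28.28·1518 + 8.55·237 = 62251.43.
Deflator = Nominal/Real × 100 = 66003.77/62251.43 × 100 = 106.028.

106.03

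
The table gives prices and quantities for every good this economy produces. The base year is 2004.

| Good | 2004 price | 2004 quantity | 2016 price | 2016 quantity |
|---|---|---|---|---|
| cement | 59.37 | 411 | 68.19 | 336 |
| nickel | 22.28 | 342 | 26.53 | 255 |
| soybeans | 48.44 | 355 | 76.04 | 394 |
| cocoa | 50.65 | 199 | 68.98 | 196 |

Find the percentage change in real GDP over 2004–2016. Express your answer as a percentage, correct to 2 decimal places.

Real GDP 2004 = Nominal GDP 2004 = 59.37·411 + 22.28·342 + 48.44·355 + 50.65·199 = 59296.38.
Real GDP 2016 (at 2004 prices) = 59.37·336 + 22.28·255 + 48.44·394 + 50.65·196 = 54642.48.
Real growth = 54642.48/59296.38 − 1 = -0.0785.

-7.85%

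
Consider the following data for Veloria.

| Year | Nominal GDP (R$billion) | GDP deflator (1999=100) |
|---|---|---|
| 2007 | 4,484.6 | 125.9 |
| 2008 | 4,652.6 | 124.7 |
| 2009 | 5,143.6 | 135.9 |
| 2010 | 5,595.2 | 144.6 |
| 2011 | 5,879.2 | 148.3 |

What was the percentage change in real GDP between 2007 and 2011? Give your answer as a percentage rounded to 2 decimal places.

Real GDP 2007 = 4484.6/1.259 = 3562.03.
Real GDP 2011 = 5879.2/1.483 = 3964.40.
Change = 3964.40/3562.03 − 1 = 0.1130.

11.30%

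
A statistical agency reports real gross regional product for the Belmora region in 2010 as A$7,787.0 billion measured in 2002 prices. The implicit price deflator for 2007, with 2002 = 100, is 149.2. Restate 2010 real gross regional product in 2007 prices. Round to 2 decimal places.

Real gross regional product in 2007 prices = Real gross regional product in 2002 prices × (P_2007/P_2002) = 7787.0 × 1.492 = 11618.20.

A$11,618.20 billion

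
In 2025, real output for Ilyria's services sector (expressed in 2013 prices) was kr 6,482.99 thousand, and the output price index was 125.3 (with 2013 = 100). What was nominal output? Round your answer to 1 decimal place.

kr 8,123.2 thousand

Nominal output = Real × (output price index/100) = 6482.99 × 1.253 = 8123.19.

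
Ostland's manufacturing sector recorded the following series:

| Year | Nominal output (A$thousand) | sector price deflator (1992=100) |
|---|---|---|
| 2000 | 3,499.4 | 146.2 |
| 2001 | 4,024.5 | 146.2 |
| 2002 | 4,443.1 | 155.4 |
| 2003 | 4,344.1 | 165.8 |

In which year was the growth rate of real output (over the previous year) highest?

2001

2001: real = 4024.5/1.462 = 2752.74; growth vs 2000 (2393.57) = 15.01%.
2002: real = 4443.1/1.554 = 2859.14; growth vs 2001 (2752.74) = 3.87%.
2003: real = 4344.1/1.658 = 2620.08; growth vs 2002 (2859.14) = -8.36%.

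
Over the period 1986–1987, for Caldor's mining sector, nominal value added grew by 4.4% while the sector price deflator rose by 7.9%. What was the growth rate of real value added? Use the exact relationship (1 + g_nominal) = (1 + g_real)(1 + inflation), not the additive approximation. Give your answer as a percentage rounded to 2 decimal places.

-3.24%

(1 + g_nom) = (1 + g_real)(1 + π), so g_real = 1.0440 / 1.0790 − 1 = -0.03244.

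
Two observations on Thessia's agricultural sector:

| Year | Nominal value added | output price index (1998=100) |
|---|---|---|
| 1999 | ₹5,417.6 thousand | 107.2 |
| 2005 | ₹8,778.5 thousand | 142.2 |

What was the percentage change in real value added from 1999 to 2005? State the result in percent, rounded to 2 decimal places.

Real value added 1999 = 5417.6 / 1.072 = 5053.73.
Real value added 2005 = 8778.5 / 1.422 = 6173.35.
Real growth = 6173.35 / 5053.73 − 1 = 0.2215.

22.15%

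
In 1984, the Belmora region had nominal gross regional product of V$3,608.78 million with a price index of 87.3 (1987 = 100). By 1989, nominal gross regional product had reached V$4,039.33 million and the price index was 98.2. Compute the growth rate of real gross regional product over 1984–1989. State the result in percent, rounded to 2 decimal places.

Deflate each year: 1984 → 3608.78/0.873 = 4133.77; 1989 → 4039.33/0.982 = 4113.37.
So real gross regional product changed by 4113.37/4133.77 − 1 = -0.0049, i.e. -0.49%.

-0.49%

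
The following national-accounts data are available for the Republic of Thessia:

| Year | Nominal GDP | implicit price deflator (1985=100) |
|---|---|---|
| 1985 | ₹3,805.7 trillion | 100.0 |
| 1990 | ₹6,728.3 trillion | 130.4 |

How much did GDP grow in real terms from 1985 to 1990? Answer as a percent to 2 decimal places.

Real GDP 1985 = 3805.7 / 1.000 = 3805.70.
Real GDP 1990 = 6728.3 / 1.304 = 5159.74.
Real growth = 5159.74 / 3805.70 − 1 = 0.3558.

35.58%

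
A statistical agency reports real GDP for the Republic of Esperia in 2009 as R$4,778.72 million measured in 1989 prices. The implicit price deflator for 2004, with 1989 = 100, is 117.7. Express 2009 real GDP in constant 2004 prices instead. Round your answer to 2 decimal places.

R$5,624.55 million

Real GDP in 2004 prices = Real GDP in 1989 prices × (P_2004/P_1989) = 4778.72 × 1.177 = 5624.55.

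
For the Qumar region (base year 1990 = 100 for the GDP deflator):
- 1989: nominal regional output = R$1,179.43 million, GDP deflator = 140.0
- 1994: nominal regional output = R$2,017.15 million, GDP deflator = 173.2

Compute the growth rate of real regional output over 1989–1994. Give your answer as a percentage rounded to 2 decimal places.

38.24%

Deflate each year: 1989 → 1179.43/1.400 = 842.45; 1994 → 2017.15/1.732 = 1164.64.
So real regional output changed by 1164.64/842.45 − 1 = 0.3824, i.e. 38.24%.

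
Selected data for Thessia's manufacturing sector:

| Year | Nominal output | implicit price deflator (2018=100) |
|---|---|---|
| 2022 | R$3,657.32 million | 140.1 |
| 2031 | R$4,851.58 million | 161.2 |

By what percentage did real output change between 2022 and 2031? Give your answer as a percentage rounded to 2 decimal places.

15.29%

Real output 2022 = 3657.32 / 1.401 = 2610.51.
Real output 2031 = 4851.58 / 1.612 = 3009.67.
Real growth = 3009.67 / 2610.51 − 1 = 0.1529.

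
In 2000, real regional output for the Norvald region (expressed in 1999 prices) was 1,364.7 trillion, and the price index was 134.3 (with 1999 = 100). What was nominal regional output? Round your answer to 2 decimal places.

1,832.79 trillion

Nominal regional output = Real × (price index/100) = 1364.7 × 1.343 = 1832.79.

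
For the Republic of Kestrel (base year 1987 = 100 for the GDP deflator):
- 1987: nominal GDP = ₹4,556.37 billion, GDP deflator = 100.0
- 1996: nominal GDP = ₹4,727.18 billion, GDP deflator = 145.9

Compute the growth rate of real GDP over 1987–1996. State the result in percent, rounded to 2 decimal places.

Real GDP 1987 = 4556.37 / 1.000 = 4556.37.
Real GDP 1996 = 4727.18 / 1.459 = 3240.01.
Real growth = 3240.01 / 4556.37 − 1 = -0.2889.

-28.89%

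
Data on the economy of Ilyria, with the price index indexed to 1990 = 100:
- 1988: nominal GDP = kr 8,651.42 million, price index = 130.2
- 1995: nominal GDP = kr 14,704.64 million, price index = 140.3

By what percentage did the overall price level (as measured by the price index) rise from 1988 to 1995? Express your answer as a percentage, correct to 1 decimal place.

7.8%

Price-level change = 140.3 / 130.2 − 1 = 0.0776.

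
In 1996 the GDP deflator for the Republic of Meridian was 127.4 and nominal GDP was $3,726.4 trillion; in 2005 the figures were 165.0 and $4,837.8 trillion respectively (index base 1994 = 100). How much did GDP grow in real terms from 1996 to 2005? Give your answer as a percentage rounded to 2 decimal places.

Real GDP 1996 = 3726.4 / 1.274 = 2924.96.
Real GDP 2005 = 4837.8 / 1.650 = 2932.00.
Real growth = 2932.00 / 2924.96 − 1 = 0.0024.

0.24%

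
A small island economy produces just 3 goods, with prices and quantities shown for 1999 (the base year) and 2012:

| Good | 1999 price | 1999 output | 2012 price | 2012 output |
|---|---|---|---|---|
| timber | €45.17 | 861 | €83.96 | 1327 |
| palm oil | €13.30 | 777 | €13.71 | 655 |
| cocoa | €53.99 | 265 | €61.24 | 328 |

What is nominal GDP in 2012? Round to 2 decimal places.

Nominal GDP 2012 = Σ (p_2012 × q_2012) = 83.96·1327 + 13.71·655 + 61.24·328 = 140481.69.

€140481.69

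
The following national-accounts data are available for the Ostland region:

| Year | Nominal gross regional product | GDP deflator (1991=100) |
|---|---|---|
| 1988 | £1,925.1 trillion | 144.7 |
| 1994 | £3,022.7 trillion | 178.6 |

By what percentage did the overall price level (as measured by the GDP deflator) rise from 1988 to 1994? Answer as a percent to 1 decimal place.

23.4%

Price-level change = 178.6 / 144.7 − 1 = 0.2343.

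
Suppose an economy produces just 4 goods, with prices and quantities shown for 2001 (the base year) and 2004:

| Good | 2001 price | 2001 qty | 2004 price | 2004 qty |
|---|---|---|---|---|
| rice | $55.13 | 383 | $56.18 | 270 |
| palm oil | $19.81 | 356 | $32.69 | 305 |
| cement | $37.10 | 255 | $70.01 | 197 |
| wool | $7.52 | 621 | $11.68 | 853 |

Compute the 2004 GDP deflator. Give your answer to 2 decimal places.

Nominal GDP 2004 = 56.18·270 + 32.69·305 + 70.01·197 + 11.68·853 = 48894.06.
Real GDP 2004 (at 2001 prices) = 55.13·270 + 19.81·305 + 37.10·197 + 7.52·853 = 34650.41.
Deflator = Nominal/Real × 100 = 48894.06/34650.41 × 100 = 141.107.

141.11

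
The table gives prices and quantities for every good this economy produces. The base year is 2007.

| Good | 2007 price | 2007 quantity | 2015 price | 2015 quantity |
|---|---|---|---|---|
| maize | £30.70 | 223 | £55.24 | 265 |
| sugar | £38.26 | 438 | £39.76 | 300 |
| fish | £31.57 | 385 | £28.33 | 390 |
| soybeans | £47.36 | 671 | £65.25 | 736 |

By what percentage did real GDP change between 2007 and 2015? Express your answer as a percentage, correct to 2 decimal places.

-1.12%

Real GDP 2007 = Nominal GDP 2007 = 30.70·223 + 38.26·438 + 31.57·385 + 47.36·671 = 67536.99.
Real GDP 2015 (at 2007 prices) = 30.70·265 + 38.26·300 + 31.57·390 + 47.36·736 = 66782.76.
Real growth = 66782.76/67536.99 − 1 = -0.0112.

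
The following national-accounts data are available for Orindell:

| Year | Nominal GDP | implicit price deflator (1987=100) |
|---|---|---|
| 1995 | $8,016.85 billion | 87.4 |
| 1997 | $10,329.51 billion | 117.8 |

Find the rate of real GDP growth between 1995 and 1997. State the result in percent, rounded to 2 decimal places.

Real GDP 1995 = 8016.85 / 0.874 = 9172.60.
Real GDP 1997 = 10329.51 / 1.178 = 8768.68.
Real growth = 8768.68 / 9172.60 − 1 = -0.0440.

-4.40%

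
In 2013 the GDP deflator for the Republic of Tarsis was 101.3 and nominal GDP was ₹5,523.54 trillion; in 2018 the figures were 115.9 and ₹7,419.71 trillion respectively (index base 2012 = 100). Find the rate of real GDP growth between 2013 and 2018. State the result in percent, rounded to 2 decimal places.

17.41%

Deflate each year: 2013 → 5523.54/1.013 = 5452.66; 2018 → 7419.71/1.159 = 6401.82.
So real GDP changed by 6401.82/5452.66 − 1 = 0.1741, i.e. 17.41%.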